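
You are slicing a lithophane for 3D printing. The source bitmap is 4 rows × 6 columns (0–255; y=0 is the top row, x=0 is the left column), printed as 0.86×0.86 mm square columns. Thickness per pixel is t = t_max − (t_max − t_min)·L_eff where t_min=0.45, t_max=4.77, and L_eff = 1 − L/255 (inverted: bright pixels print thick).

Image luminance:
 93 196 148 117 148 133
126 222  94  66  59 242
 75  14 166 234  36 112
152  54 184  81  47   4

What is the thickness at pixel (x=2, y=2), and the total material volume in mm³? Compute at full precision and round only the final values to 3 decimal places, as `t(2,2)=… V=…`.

t(2,2)=3.262 V=43.108

span = t_max - t_min = 4.77 - 0.45 = 4.320
L(2,2) = 166, L_eff = 1 - 166/255 = 0.349020 (inverted)
t(2,2) = 4.77 - 4.320·0.349020 = 3.262
Σt over all 4·6 pixels = 123858/2125 ≈ 58.2861176
V = pitch²·Σt = 0.86²·123858/2125 = 43.108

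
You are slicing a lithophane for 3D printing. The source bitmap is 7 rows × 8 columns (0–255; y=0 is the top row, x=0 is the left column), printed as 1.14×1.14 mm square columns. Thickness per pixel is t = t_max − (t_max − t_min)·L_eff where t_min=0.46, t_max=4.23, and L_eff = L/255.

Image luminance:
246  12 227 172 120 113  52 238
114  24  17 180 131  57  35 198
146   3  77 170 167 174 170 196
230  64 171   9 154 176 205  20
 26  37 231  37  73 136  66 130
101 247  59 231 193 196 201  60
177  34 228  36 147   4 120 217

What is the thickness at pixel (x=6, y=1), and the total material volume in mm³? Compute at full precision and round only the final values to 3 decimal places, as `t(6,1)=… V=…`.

span = t_max - t_min = 4.23 - 0.46 = 3.770
L(6,1) = 35, L_eff = 35/255 = 0.137255
t(6,1) = 4.23 - 3.770·0.137255 = 3.713
Σt over all 7·8 pixels = 39773/300 ≈ 132.5766667
V = pitch²·Σt = 1.14²·39773/300 = 172.297

t(6,1)=3.713 V=172.297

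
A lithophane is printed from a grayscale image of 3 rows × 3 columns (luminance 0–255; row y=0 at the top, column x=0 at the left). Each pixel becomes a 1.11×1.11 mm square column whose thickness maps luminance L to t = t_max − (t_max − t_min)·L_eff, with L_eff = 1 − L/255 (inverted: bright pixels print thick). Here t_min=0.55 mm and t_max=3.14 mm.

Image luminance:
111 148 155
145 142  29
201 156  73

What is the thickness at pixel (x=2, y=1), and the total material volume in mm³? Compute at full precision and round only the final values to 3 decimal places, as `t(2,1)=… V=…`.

span = t_max - t_min = 3.14 - 0.55 = 2.590
L(2,1) = 29, L_eff = 1 - 29/255 = 0.886275 (inverted)
t(2,1) = 3.14 - 2.590·0.886275 = 0.845
Σt over all 3·3 pixels = 85333/5100 ≈ 16.7319608
V = pitch²·Σt = 1.11²·85333/5100 = 20.615

t(2,1)=0.845 V=20.615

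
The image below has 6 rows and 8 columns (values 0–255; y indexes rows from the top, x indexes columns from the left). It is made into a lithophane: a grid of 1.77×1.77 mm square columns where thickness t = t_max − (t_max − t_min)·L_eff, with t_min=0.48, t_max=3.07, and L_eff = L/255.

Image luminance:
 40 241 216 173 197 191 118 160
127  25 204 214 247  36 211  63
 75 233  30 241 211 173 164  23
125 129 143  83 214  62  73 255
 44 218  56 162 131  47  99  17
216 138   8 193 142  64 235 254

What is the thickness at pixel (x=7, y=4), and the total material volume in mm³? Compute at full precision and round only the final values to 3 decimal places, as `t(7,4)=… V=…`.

span = t_max - t_min = 3.07 - 0.48 = 2.590
L(7,4) = 17, L_eff = 17/255 = 0.066667
t(7,4) = 3.07 - 2.590·0.066667 = 2.897
Σt over all 6·8 pixels = 2016941/25500 ≈ 79.0957255
V = pitch²·Σt = 1.77²·2016941/25500 = 247.799

t(7,4)=2.897 V=247.799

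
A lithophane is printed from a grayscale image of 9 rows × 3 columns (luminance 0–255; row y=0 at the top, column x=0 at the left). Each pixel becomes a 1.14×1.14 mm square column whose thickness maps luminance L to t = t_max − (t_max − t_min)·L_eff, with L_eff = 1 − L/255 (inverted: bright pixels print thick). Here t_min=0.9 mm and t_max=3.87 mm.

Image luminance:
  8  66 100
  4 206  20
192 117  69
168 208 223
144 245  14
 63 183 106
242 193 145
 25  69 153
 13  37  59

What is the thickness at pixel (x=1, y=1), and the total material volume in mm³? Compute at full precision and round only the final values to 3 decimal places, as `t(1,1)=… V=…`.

span = t_max - t_min = 3.87 - 0.9 = 2.970
L(1,1) = 206, L_eff = 1 - 206/255 = 0.192157 (inverted)
t(1,1) = 3.87 - 2.970·0.192157 = 3.299
Σt over all 9·3 pixels = 255339/4250 ≈ 60.0797647
V = pitch²·Σt = 1.14²·255339/4250 = 78.080

t(1,1)=3.299 V=78.080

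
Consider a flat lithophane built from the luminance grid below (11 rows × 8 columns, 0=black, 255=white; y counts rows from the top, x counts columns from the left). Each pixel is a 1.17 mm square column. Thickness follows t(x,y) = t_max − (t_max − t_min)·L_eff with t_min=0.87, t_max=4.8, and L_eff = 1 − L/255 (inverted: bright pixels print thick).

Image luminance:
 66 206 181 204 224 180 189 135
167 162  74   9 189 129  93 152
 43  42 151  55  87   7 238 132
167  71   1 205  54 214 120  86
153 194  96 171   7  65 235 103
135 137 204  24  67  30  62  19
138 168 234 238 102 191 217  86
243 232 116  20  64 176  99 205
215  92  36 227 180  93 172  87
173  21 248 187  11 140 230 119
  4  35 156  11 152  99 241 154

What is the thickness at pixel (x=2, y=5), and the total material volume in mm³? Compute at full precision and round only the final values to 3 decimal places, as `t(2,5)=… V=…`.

span = t_max - t_min = 4.8 - 0.87 = 3.930
L(2,5) = 204, L_eff = 1 - 204/255 = 0.200000 (inverted)
t(2,5) = 4.8 - 3.930·0.200000 = 4.014
Σt over all 11·8 pixels = 2137217/8500 ≈ 251.4372941
V = pitch²·Σt = 1.17²·2137217/8500 = 344.193

t(2,5)=4.014 V=344.193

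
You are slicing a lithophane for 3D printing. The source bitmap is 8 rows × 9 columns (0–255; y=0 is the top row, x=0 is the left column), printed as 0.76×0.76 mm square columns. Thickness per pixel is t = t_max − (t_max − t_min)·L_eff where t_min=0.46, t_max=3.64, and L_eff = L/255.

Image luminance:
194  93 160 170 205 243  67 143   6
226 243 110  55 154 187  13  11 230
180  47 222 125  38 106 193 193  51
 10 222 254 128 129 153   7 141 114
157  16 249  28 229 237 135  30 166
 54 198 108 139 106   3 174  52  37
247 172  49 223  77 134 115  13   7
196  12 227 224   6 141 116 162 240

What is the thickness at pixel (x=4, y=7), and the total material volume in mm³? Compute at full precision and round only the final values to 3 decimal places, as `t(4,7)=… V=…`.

span = t_max - t_min = 3.64 - 0.46 = 3.180
L(4,7) = 6, L_eff = 6/255 = 0.023529
t(4,7) = 3.64 - 3.180·0.023529 = 3.565
Σt over all 8·9 pixels = 310417/2125 ≈ 146.0785882
V = pitch²·Σt = 0.76²·310417/2125 = 84.375

t(4,7)=3.565 V=84.375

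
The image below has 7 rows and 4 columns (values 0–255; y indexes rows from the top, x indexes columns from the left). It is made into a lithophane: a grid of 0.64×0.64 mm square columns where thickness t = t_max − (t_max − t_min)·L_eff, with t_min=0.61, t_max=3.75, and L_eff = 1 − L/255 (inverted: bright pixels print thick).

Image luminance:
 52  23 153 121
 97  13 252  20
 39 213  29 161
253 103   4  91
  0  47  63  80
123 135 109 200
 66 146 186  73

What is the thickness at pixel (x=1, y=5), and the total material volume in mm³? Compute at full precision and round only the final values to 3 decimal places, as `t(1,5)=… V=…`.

t(1,5)=2.272 V=21.381

span = t_max - t_min = 3.75 - 0.61 = 3.140
L(1,5) = 135, L_eff = 1 - 135/255 = 0.470588 (inverted)
t(1,5) = 3.75 - 3.140·0.470588 = 2.272
Σt over all 7·4 pixels = 332767/6375 ≈ 52.1987451
V = pitch²·Σt = 0.64²·332767/6375 = 21.381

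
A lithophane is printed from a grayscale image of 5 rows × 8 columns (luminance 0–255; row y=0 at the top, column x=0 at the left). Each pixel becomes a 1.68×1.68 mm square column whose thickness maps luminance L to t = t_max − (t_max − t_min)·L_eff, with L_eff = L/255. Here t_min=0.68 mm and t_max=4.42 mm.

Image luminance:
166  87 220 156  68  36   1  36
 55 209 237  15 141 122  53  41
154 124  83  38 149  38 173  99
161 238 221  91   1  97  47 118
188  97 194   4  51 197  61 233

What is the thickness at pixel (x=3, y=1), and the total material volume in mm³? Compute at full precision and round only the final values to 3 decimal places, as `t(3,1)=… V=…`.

span = t_max - t_min = 4.42 - 0.68 = 3.740
L(3,1) = 15, L_eff = 15/255 = 0.058824
t(3,1) = 4.42 - 3.740·0.058824 = 4.200
Σt over all 5·8 pixels = 110.8
V = pitch²·Σt = 1.68²·110.8 = 312.722

t(3,1)=4.200 V=312.722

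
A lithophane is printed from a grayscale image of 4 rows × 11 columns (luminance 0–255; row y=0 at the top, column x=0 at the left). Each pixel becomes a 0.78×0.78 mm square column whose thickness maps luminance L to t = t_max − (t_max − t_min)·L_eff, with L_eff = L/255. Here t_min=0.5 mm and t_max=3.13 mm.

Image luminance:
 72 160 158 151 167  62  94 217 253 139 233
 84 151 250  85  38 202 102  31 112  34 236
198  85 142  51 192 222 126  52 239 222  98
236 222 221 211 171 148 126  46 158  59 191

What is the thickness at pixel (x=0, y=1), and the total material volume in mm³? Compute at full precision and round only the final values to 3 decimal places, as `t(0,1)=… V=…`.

t(0,1)=2.264 V=43.335

span = t_max - t_min = 3.13 - 0.5 = 2.630
L(0,1) = 84, L_eff = 84/255 = 0.329412
t(0,1) = 3.13 - 2.630·0.329412 = 2.264
Σt over all 4·11 pixels = 605433/8500 ≈ 71.2274118
V = pitch²·Σt = 0.78²·605433/8500 = 43.335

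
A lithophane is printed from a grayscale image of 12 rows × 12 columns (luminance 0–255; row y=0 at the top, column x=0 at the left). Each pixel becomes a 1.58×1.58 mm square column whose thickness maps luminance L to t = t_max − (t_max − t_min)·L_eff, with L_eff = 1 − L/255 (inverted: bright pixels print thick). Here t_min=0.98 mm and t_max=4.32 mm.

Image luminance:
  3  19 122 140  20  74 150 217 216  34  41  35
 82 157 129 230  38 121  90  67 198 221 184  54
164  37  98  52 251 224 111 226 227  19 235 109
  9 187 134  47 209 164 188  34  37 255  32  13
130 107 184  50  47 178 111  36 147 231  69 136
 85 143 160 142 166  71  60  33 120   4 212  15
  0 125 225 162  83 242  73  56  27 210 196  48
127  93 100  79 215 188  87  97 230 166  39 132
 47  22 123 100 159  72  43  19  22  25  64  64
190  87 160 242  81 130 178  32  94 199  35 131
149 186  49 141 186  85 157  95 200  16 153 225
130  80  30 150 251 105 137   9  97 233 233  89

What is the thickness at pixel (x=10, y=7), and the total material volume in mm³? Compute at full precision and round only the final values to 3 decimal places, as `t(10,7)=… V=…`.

span = t_max - t_min = 4.32 - 0.98 = 3.340
L(10,7) = 39, L_eff = 1 - 39/255 = 0.847059 (inverted)
t(10,7) = 4.32 - 3.340·0.847059 = 1.491
Σt over all 12·12 pixels = 2306281/6375 ≈ 361.7695686
V = pitch²·Σt = 1.58²·2306281/6375 = 903.122

t(10,7)=1.491 V=903.122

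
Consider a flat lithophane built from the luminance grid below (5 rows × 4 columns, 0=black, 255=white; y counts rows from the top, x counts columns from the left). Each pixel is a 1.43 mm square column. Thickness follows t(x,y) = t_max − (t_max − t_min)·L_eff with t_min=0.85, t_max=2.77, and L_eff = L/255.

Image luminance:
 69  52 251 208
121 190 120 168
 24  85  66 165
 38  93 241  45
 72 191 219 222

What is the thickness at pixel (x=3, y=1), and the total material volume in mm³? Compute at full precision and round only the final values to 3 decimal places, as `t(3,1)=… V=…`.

span = t_max - t_min = 2.77 - 0.85 = 1.920
L(3,1) = 168, L_eff = 168/255 = 0.658824
t(3,1) = 2.77 - 1.920·0.658824 = 1.505
Σt over all 5·4 pixels = 15097/425 ≈ 35.5223529
V = pitch²·Σt = 1.43²·15097/425 = 72.640

t(3,1)=1.505 V=72.640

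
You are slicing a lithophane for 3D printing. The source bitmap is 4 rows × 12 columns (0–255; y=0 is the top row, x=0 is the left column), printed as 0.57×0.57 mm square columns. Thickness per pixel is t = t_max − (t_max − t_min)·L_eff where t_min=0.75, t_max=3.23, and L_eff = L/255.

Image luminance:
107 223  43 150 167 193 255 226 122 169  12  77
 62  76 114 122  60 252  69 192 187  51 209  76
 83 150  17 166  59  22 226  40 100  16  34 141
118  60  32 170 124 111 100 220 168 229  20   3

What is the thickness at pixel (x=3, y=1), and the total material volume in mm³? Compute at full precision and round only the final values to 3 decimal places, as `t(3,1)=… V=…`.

t(3,1)=2.043 V=32.605

span = t_max - t_min = 3.23 - 0.75 = 2.480
L(3,1) = 122, L_eff = 122/255 = 0.478431
t(3,1) = 3.23 - 2.480·0.478431 = 2.043
Σt over all 4·12 pixels = 639754/6375 ≈ 100.3535686
V = pitch²·Σt = 0.57²·639754/6375 = 32.605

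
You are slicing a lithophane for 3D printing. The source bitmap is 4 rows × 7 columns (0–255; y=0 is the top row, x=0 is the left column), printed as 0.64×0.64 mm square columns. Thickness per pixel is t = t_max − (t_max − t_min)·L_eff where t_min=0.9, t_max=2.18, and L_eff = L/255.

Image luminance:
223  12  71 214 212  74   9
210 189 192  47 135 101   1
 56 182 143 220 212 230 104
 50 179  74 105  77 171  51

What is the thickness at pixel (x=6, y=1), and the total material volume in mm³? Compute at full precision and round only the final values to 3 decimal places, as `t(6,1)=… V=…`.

span = t_max - t_min = 2.18 - 0.9 = 1.280
L(6,1) = 1, L_eff = 1/255 = 0.003922
t(6,1) = 2.18 - 1.280·0.003922 = 2.175
Σt over all 4·7 pixels = 275722/6375 ≈ 43.2505098
V = pitch²·Σt = 0.64²·275722/6375 = 17.715

t(6,1)=2.175 V=17.715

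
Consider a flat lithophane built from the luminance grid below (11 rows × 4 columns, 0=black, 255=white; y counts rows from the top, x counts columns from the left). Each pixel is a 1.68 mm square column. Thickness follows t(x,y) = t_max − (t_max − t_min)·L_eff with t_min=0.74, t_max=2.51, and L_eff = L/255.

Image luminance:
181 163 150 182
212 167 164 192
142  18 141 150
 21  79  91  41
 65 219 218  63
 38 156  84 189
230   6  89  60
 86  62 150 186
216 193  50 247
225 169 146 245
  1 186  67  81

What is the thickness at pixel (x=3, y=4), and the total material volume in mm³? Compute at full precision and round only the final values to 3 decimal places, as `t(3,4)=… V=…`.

t(3,4)=2.073 V=197.668

span = t_max - t_min = 2.51 - 0.74 = 1.770
L(3,4) = 63, L_eff = 63/255 = 0.247059
t(3,4) = 2.51 - 1.770·0.247059 = 2.073
Σt over all 11·4 pixels = 595301/8500 ≈ 70.0354118
V = pitch²·Σt = 1.68²·595301/8500 = 197.668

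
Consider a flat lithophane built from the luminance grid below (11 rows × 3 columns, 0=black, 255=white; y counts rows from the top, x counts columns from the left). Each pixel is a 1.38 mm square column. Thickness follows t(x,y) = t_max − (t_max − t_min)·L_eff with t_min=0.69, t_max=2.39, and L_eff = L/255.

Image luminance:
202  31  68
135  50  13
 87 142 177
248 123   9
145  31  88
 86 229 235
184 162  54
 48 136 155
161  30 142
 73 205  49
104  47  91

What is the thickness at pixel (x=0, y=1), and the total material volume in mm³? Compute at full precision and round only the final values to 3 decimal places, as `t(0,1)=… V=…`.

span = t_max - t_min = 2.39 - 0.69 = 1.700
L(0,1) = 135, L_eff = 135/255 = 0.529412
t(0,1) = 2.39 - 1.700·0.529412 = 1.490
Σt over all 11·3 pixels = 16181/300 ≈ 53.9366667
V = pitch²·Σt = 1.38²·16181/300 = 102.717

t(0,1)=1.490 V=102.717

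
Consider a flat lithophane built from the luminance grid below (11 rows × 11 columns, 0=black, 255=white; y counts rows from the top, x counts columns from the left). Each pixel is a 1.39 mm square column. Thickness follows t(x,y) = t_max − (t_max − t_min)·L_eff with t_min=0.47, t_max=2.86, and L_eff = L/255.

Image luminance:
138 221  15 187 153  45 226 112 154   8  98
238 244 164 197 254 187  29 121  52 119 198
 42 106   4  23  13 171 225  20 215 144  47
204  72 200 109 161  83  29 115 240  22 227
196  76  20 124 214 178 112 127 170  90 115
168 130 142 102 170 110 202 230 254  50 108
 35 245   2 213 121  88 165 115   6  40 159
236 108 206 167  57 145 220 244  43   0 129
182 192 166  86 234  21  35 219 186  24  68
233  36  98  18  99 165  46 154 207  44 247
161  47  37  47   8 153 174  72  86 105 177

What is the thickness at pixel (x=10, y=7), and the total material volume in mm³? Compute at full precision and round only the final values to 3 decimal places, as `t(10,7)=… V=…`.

span = t_max - t_min = 2.86 - 0.47 = 2.390
L(10,7) = 129, L_eff = 129/255 = 0.505882
t(10,7) = 2.86 - 2.390·0.505882 = 1.651
Σt over all 11·11 pixels = 1723327/8500 ≈ 202.7443529
V = pitch²·Σt = 1.39²·1723327/8500 = 391.722

t(10,7)=1.651 V=391.722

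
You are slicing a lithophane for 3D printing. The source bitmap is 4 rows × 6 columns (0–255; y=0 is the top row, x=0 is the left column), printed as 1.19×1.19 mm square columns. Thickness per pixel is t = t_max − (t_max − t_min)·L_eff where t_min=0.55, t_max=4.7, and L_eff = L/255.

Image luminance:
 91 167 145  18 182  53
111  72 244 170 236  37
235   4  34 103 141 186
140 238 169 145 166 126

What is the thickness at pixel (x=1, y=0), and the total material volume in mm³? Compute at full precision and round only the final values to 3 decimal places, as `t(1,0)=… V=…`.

t(1,0)=1.982 V=85.688

span = t_max - t_min = 4.7 - 0.55 = 4.150
L(1,0) = 167, L_eff = 167/255 = 0.654902
t(1,0) = 4.7 - 4.150·0.654902 = 1.982
Σt over all 4·6 pixels = 60.51
V = pitch²·Σt = 1.19²·60.51 = 85.688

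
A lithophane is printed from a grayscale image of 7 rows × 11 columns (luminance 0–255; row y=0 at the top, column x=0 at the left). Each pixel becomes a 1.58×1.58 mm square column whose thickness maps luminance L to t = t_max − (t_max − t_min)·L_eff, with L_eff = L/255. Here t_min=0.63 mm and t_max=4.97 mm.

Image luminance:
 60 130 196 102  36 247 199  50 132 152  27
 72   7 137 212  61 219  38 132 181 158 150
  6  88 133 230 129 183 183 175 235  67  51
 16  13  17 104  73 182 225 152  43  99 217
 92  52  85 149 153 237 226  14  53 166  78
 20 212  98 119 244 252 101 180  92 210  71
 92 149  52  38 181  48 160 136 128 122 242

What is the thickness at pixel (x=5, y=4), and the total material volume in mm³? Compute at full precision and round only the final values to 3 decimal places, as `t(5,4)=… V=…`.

t(5,4)=0.936 V=548.697

span = t_max - t_min = 4.97 - 0.63 = 4.340
L(5,4) = 237, L_eff = 237/255 = 0.929412
t(5,4) = 4.97 - 4.340·0.929412 = 0.936
Σt over all 7·11 pixels = 329693/1500 ≈ 219.7953333
V = pitch²·Σt = 1.58²·329693/1500 = 548.697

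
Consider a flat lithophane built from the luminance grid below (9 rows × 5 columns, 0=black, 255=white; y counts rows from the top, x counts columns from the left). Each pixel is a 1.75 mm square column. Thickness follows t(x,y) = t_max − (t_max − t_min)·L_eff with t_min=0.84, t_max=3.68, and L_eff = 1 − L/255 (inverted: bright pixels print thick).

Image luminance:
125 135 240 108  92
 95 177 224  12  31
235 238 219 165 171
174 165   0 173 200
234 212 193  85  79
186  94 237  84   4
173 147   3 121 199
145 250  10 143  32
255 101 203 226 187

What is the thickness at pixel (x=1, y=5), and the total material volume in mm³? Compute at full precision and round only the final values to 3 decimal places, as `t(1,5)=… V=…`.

span = t_max - t_min = 3.68 - 0.84 = 2.840
L(1,5) = 94, L_eff = 1 - 94/255 = 0.631373 (inverted)
t(1,5) = 3.68 - 2.840·0.631373 = 1.887
Σt over all 9·5 pixels = 236099/2125 ≈ 111.1054118
V = pitch²·Σt = 1.75²·236099/2125 = 340.260

t(1,5)=1.887 V=340.260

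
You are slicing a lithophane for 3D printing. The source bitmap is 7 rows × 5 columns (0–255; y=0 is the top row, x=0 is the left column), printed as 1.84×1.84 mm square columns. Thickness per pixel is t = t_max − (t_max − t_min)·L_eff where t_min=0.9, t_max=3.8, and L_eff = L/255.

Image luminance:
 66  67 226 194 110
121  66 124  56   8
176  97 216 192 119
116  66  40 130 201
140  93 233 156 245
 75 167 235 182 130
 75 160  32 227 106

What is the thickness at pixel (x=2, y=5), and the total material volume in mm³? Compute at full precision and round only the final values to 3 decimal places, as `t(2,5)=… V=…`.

t(2,5)=1.127 V=271.362

span = t_max - t_min = 3.8 - 0.9 = 2.900
L(2,5) = 235, L_eff = 235/255 = 0.921569
t(2,5) = 3.8 - 2.900·0.921569 = 1.127
Σt over all 7·5 pixels = 68129/850 ≈ 80.1517647
V = pitch²·Σt = 1.84²·68129/850 = 271.362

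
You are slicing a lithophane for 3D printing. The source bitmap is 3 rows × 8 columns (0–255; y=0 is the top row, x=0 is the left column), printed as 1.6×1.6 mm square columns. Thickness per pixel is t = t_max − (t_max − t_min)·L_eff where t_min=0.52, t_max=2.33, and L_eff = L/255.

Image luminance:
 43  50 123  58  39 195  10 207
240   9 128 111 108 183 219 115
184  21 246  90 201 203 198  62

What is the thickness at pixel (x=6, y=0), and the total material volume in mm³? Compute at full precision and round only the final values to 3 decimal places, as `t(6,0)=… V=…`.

t(6,0)=2.259 V=87.861

span = t_max - t_min = 2.33 - 0.52 = 1.810
L(6,0) = 10, L_eff = 10/255 = 0.039216
t(6,0) = 2.33 - 1.810·0.039216 = 2.259
Σt over all 3·8 pixels = 51481/1500 ≈ 34.3206667
V = pitch²·Σt = 1.6²·51481/1500 = 87.861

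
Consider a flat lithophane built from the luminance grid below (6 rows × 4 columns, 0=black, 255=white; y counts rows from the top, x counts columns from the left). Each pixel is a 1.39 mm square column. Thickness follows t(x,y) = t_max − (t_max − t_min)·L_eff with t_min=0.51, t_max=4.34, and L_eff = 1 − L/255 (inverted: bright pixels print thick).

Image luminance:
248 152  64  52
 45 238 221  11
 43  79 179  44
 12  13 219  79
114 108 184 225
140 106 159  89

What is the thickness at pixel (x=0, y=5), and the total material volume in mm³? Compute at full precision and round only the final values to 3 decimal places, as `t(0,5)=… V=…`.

span = t_max - t_min = 4.34 - 0.51 = 3.830
L(0,5) = 140, L_eff = 1 - 140/255 = 0.450980 (inverted)
t(0,5) = 4.34 - 3.830·0.450980 = 2.613
Σt over all 6·4 pixels = 348428/6375 ≈ 54.6553725
V = pitch²·Σt = 1.39²·348428/6375 = 105.600

t(0,5)=2.613 V=105.600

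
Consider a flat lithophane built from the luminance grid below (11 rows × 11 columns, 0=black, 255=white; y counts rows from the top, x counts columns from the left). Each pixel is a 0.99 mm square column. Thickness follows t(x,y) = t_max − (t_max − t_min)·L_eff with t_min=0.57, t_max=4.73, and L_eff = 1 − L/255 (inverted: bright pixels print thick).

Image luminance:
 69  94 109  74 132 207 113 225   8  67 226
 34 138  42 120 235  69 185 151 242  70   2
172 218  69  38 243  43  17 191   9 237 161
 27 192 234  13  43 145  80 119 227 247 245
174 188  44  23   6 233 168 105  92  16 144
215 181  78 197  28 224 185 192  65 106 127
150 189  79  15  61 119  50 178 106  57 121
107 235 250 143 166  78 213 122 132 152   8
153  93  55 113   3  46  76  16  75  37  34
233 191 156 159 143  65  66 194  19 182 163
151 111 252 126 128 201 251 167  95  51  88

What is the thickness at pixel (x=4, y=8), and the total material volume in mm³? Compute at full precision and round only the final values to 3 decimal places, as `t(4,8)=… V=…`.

span = t_max - t_min = 4.73 - 0.57 = 4.160
L(4,8) = 3, L_eff = 1 - 3/255 = 0.988235 (inverted)
t(4,8) = 4.73 - 4.160·0.988235 = 0.619
Σt over all 11·11 pixels = 2665829/8500 ≈ 313.6269412
V = pitch²·Σt = 0.99²·2665829/8500 = 307.386

t(4,8)=0.619 V=307.386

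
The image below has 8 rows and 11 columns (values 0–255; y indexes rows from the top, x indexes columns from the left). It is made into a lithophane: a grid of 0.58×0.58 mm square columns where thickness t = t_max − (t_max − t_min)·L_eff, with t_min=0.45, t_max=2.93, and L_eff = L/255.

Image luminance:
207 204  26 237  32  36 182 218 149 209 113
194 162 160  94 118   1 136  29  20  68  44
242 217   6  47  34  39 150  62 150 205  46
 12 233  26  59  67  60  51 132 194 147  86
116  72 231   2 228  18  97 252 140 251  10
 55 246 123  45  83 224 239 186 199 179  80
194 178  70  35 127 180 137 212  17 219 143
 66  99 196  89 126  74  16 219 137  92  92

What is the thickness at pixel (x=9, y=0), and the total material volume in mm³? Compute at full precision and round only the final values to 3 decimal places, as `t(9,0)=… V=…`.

span = t_max - t_min = 2.93 - 0.45 = 2.480
L(9,0) = 209, L_eff = 209/255 = 0.819608
t(9,0) = 2.93 - 2.480·0.819608 = 0.897
Σt over all 8·11 pixels = 326818/2125 ≈ 153.7967059
V = pitch²·Σt = 0.58²·326818/2125 = 51.737

t(9,0)=0.897 V=51.737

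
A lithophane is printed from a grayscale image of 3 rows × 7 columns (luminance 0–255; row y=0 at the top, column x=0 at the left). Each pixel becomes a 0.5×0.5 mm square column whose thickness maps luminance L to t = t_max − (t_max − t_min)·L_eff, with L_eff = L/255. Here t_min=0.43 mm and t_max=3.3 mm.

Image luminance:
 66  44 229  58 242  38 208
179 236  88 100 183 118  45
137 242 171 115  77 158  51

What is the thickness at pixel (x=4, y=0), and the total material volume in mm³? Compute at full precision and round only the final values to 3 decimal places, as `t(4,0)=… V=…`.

t(4,0)=0.576 V=9.489

span = t_max - t_min = 3.3 - 0.43 = 2.870
L(4,0) = 242, L_eff = 242/255 = 0.949020
t(4,0) = 3.3 - 2.870·0.949020 = 0.576
Σt over all 3·7 pixels = 193571/5100 ≈ 37.9550980
V = pitch²·Σt = 0.5²·193571/5100 = 9.489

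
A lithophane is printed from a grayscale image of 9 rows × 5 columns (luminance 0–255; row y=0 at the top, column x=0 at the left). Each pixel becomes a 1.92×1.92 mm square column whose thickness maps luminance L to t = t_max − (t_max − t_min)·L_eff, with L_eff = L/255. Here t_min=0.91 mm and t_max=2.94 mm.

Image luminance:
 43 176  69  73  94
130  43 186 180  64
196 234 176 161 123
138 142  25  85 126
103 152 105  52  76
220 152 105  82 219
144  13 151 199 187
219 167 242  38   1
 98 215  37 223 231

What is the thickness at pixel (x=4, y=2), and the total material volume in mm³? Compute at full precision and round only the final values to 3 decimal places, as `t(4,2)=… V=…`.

t(4,2)=1.961 V=314.712

span = t_max - t_min = 2.94 - 0.91 = 2.030
L(4,2) = 123, L_eff = 123/255 = 0.482353
t(4,2) = 2.94 - 2.030·0.482353 = 1.961
Σt over all 9·5 pixels = 145131/1700 ≈ 85.3711765
V = pitch²·Σt = 1.92²·145131/1700 = 314.712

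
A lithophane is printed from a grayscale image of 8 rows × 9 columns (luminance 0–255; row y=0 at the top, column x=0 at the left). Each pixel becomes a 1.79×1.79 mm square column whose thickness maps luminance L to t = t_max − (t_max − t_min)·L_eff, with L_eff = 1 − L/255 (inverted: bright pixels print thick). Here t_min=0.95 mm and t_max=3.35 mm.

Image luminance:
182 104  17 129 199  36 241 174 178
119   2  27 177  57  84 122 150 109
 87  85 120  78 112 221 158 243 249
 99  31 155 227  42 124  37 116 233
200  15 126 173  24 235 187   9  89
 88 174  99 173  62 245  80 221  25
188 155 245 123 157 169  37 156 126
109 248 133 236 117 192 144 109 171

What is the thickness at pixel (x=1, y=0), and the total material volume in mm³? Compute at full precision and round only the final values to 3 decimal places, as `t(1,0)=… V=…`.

span = t_max - t_min = 3.35 - 0.95 = 2.400
L(1,0) = 104, L_eff = 1 - 104/255 = 0.592157 (inverted)
t(1,0) = 3.35 - 2.400·0.592157 = 1.929
Σt over all 8·9 pixels = 67326/425 ≈ 158.4141176
V = pitch²·Σt = 1.79²·67326/425 = 507.575

t(1,0)=1.929 V=507.575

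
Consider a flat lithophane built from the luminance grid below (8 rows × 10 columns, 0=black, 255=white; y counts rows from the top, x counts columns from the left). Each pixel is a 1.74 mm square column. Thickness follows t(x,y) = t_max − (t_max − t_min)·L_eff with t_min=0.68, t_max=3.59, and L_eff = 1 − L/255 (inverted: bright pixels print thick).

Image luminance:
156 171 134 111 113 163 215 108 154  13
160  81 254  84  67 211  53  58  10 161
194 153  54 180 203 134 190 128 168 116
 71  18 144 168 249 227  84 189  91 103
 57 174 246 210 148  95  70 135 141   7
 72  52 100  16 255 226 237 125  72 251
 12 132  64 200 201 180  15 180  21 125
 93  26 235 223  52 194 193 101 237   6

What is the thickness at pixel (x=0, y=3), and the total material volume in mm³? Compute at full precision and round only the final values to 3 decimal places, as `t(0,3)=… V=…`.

span = t_max - t_min = 3.59 - 0.68 = 2.910
L(0,3) = 71, L_eff = 1 - 71/255 = 0.721569 (inverted)
t(0,3) = 3.59 - 2.910·0.721569 = 1.490
Σt over all 8·10 pixels = 74142/425 ≈ 174.4517647
V = pitch²·Σt = 1.74²·74142/425 = 528.170

t(0,3)=1.490 V=528.170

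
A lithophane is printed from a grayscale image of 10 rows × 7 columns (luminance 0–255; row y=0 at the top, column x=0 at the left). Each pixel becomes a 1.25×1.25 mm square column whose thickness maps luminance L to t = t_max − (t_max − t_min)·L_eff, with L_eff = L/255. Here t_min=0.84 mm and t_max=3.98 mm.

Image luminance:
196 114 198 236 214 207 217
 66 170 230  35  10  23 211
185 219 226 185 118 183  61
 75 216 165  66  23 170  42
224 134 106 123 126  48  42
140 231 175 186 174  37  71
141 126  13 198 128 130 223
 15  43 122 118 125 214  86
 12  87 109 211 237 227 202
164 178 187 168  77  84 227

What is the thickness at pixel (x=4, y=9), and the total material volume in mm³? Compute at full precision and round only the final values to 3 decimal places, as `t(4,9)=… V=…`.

span = t_max - t_min = 3.98 - 0.84 = 3.140
L(4,9) = 77, L_eff = 77/255 = 0.301961
t(4,9) = 3.98 - 3.140·0.301961 = 3.032
Σt over all 10·7 pixels = 202454/1275 ≈ 158.7874510
V = pitch²·Σt = 1.25²·202454/1275 = 248.105

t(4,9)=3.032 V=248.105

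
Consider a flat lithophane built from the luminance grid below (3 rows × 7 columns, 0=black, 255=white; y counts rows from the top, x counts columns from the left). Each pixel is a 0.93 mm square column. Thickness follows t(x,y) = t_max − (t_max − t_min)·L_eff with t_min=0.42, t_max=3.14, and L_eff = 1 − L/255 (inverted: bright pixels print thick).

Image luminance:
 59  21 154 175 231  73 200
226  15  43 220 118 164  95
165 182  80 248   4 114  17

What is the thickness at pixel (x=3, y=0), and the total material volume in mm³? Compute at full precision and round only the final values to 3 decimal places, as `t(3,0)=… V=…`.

span = t_max - t_min = 3.14 - 0.42 = 2.720
L(3,0) = 175, L_eff = 1 - 175/255 = 0.313725 (inverted)
t(3,0) = 3.14 - 2.720·0.313725 = 2.287
Σt over all 3·7 pixels = 36.596
V = pitch²·Σt = 0.93²·36.596 = 31.652

t(3,0)=2.287 V=31.652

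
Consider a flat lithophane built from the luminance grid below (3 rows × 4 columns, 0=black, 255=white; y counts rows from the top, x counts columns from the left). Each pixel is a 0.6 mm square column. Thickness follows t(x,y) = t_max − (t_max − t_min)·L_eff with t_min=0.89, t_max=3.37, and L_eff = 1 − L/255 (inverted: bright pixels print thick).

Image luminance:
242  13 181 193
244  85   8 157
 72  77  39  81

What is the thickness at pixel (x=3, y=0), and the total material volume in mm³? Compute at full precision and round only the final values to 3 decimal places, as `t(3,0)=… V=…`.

t(3,0)=2.767 V=8.718

span = t_max - t_min = 3.37 - 0.89 = 2.480
L(3,0) = 193, L_eff = 1 - 193/255 = 0.243137 (inverted)
t(3,0) = 3.37 - 2.480·0.243137 = 2.767
Σt over all 3·4 pixels = 51463/2125 ≈ 24.2178824
V = pitch²·Σt = 0.6²·51463/2125 = 8.718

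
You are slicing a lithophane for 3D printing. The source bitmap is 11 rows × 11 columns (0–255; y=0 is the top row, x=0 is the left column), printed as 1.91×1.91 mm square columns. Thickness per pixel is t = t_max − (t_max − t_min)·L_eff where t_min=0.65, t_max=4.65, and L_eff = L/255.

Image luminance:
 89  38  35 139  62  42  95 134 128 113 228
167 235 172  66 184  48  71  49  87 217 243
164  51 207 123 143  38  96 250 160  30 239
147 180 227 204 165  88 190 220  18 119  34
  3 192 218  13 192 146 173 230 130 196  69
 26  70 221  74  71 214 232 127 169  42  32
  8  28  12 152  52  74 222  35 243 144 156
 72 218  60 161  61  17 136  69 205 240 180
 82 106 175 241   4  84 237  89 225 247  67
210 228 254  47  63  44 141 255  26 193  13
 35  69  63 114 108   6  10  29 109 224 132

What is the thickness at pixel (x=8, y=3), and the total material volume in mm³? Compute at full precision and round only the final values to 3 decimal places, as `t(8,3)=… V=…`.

span = t_max - t_min = 4.65 - 0.65 = 4.000
L(8,3) = 18, L_eff = 18/255 = 0.070588
t(8,3) = 4.65 - 4.000·0.070588 = 4.368
Σt over all 11·11 pixels = 333103/1020 ≈ 326.5715686
V = pitch²·Σt = 1.91²·333103/1020 = 1191.366

t(8,3)=4.368 V=1191.366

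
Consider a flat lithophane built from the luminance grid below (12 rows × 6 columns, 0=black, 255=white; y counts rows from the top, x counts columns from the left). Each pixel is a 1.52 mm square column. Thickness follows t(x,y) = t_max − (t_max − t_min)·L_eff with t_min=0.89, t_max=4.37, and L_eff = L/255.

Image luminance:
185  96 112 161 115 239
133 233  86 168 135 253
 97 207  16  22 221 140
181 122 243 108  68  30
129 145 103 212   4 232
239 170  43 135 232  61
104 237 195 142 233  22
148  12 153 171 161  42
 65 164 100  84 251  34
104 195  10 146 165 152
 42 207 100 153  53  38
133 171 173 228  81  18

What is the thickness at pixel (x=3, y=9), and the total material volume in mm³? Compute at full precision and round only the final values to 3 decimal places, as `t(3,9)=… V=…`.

t(3,9)=2.378 V=425.421

span = t_max - t_min = 4.37 - 0.89 = 3.480
L(3,9) = 146, L_eff = 146/255 = 0.572549
t(3,9) = 4.37 - 3.480·0.572549 = 2.378
Σt over all 12·6 pixels = 391283/2125 ≈ 184.1331765
V = pitch²·Σt = 1.52²·391283/2125 = 425.421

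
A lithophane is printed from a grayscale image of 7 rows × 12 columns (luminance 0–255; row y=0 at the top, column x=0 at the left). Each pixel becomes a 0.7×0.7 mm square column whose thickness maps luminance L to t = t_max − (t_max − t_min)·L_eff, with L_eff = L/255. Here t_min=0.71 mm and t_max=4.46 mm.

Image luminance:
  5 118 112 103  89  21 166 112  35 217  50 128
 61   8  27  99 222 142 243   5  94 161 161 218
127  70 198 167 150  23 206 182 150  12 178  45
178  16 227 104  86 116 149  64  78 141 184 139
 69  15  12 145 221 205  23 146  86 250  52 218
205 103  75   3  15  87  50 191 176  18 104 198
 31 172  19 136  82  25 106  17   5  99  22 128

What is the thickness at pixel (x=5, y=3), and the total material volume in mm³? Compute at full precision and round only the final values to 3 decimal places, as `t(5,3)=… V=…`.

span = t_max - t_min = 4.46 - 0.71 = 3.750
L(5,3) = 116, L_eff = 116/255 = 0.454902
t(5,3) = 4.46 - 3.750·0.454902 = 2.754
Σt over all 7·12 pixels = 102372/425 ≈ 240.8752941
V = pitch²·Σt = 0.7²·102372/425 = 118.029

t(5,3)=2.754 V=118.029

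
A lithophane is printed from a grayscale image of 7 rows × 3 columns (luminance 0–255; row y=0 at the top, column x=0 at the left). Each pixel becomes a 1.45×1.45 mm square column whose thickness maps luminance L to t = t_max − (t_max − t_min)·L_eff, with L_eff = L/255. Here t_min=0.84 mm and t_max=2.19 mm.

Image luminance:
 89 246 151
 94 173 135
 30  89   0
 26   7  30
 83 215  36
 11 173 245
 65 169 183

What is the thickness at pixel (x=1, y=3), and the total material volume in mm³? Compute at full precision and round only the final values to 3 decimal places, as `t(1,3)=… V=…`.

span = t_max - t_min = 2.19 - 0.84 = 1.350
L(1,3) = 7, L_eff = 7/255 = 0.027451
t(1,3) = 2.19 - 1.350·0.027451 = 2.153
Σt over all 7·3 pixels = 57933/1700 ≈ 34.0782353
V = pitch²·Σt = 1.45²·57933/1700 = 71.649

t(1,3)=2.153 V=71.649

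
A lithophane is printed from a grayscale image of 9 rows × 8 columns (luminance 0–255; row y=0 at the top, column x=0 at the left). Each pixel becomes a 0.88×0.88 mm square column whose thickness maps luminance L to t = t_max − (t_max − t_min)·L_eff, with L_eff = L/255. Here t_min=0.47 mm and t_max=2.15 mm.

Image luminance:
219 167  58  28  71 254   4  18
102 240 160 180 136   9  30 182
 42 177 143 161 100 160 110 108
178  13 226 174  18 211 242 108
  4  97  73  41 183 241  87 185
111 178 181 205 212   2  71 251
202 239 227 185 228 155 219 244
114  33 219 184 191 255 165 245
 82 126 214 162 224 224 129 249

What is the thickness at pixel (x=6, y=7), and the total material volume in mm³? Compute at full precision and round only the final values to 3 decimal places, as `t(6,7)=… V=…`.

span = t_max - t_min = 2.15 - 0.47 = 1.680
L(6,7) = 165, L_eff = 165/255 = 0.647059
t(6,7) = 2.15 - 1.680·0.647059 = 1.063
Σt over all 9·8 pixels = 179626/2125 ≈ 84.5298824
V = pitch²·Σt = 0.88²·179626/2125 = 65.460

t(6,7)=1.063 V=65.460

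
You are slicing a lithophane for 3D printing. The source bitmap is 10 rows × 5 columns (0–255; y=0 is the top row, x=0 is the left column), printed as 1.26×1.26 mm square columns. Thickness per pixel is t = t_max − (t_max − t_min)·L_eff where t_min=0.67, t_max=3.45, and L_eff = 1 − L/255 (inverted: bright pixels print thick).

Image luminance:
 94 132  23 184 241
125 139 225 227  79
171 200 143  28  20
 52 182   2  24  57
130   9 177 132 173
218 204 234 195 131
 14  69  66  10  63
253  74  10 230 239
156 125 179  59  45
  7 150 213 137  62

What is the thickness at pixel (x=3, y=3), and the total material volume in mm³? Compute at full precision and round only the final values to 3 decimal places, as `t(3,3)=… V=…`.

t(3,3)=0.932 V=158.971

span = t_max - t_min = 3.45 - 0.67 = 2.780
L(3,3) = 24, L_eff = 1 - 24/255 = 0.905882 (inverted)
t(3,3) = 3.45 - 2.780·0.905882 = 0.932
Σt over all 10·5 pixels = 1276693/12750 ≈ 100.1327843
V = pitch²·Σt = 1.26²·1276693/12750 = 158.971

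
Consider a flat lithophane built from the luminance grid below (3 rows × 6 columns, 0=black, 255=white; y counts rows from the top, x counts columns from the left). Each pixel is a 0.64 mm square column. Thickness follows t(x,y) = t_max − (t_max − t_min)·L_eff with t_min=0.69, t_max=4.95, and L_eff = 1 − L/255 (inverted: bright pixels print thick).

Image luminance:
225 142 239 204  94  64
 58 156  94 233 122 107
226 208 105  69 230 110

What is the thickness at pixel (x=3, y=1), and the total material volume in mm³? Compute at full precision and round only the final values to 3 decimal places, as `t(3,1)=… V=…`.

span = t_max - t_min = 4.95 - 0.69 = 4.260
L(3,1) = 233, L_eff = 1 - 233/255 = 0.086275 (inverted)
t(3,1) = 4.95 - 4.260·0.086275 = 4.582
Σt over all 3·6 pixels = 57.292
V = pitch²·Σt = 0.64²·57.292 = 23.467

t(3,1)=4.582 V=23.467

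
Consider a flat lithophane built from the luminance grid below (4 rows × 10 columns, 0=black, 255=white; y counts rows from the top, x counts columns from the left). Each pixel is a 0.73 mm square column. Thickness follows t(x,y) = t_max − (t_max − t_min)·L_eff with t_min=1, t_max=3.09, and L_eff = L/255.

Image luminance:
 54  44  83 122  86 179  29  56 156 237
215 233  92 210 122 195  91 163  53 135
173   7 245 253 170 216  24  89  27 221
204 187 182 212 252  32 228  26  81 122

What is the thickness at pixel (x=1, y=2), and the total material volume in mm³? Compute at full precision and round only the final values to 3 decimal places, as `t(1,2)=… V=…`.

t(1,2)=3.033 V=41.818

span = t_max - t_min = 3.09 - 1 = 2.090
L(1,2) = 7, L_eff = 7/255 = 0.027451
t(1,2) = 3.09 - 2.090·0.027451 = 3.033
Σt over all 4·10 pixels = 1000523/12750 ≈ 78.4723922
V = pitch²·Σt = 0.73²·1000523/12750 = 41.818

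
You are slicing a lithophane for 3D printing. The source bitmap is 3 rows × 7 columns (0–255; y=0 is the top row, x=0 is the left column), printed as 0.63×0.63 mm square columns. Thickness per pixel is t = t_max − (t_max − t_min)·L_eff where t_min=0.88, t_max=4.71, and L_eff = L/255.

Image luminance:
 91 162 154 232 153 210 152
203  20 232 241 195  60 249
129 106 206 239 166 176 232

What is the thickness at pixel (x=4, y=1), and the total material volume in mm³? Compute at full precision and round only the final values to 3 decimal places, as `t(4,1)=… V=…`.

span = t_max - t_min = 4.71 - 0.88 = 3.830
L(4,1) = 195, L_eff = 195/255 = 0.764706
t(4,1) = 4.71 - 3.830·0.764706 = 1.781
Σt over all 3·7 pixels = 1140341/25500 ≈ 44.7192549
V = pitch²·Σt = 0.63²·1140341/25500 = 17.749

t(4,1)=1.781 V=17.749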